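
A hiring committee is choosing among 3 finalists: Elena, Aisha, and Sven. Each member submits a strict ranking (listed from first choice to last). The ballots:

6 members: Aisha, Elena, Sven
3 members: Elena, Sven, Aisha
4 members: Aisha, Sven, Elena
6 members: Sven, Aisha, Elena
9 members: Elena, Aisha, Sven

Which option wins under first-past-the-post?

First-place votes: Elena 12, Aisha 10, Sven 6.
Elena has the most first-place votes.

Elena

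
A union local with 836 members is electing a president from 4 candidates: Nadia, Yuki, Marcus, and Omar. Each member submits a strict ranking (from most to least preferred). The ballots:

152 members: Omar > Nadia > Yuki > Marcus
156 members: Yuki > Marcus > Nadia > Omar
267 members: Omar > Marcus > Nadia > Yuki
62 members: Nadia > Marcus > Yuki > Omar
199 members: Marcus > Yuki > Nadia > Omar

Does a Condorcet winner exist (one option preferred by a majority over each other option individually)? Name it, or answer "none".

Omar vs Nadia: 419–417 for Omar.
Omar vs Yuki: 419–417 for Omar.
Omar vs Marcus: 419–417 for Omar.
Omar beats every other option head-to-head.

Omar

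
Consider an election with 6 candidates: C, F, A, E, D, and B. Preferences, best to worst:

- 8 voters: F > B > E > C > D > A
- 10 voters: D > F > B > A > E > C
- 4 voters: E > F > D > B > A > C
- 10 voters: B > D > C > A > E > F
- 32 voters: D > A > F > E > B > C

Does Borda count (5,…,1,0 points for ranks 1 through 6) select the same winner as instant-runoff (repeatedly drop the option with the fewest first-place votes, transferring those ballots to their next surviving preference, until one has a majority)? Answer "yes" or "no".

Borda — scores: C 46, F 192, A 172, E 128, D 270, B 152. Winner: D.
Instant-runoff — R1 C 0, F 8, A 0, E 4, D 42, B 10 (D winner). Winner: D.
The two methods agree.

yes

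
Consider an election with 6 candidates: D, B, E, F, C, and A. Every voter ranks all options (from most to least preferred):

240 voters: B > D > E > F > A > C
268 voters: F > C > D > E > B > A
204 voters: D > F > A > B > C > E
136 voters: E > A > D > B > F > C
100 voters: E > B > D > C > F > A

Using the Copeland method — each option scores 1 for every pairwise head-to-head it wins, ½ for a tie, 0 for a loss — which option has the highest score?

D: beats B, E, F, C, and A → score 5.
B: beats F, C, and A; loses to D and E → score 3.
E: beats B, F, C, and A; loses to D → score 4.
F: beats C and A; loses to D, B, and E → score 2.
C: loses to D, B, E, F, and A → score 0.
A: beats C; loses to D, B, E, and F → score 1.
D has the best pairwise record.

D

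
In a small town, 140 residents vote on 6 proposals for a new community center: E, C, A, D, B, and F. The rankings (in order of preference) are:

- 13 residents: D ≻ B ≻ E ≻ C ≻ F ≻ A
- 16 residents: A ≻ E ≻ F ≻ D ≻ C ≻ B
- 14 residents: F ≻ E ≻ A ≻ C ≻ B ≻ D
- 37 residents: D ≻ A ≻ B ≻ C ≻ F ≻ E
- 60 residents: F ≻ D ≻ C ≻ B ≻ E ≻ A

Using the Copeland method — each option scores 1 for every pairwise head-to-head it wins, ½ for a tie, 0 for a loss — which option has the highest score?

E: beats A; loses to C, D, B, and F → score 1.
C: beats E, A, and B; loses to D and F → score 3.
A: loses to E, C, D, B, and F → score 0.
D: beats E, C, A, and B; loses to F → score 4.
B: beats E and A; loses to C, D, and F → score 2.
F: beats E, C, A, D, and B → score 5.
F has the best pairwise record.

F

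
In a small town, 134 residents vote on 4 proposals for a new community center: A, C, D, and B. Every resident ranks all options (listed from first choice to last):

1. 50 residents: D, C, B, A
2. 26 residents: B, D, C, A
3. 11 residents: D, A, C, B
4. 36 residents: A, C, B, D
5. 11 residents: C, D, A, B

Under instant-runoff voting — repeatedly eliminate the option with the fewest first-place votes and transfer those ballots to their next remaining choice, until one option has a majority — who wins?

Round 1: A 36, C 11, D 61, B 26. Eliminate C.
Round 2: A 36, D 72, B 26. D has a majority.

D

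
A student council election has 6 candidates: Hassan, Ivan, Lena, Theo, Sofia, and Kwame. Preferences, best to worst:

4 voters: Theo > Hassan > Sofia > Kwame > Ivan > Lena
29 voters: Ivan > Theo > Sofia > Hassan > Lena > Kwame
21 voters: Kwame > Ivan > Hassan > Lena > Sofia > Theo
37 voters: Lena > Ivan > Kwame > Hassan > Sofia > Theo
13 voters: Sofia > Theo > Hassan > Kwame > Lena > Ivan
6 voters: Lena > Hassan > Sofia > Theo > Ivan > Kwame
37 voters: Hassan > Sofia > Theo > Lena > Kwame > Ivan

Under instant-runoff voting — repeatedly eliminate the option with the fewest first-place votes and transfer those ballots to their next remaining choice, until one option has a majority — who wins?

Round 1: Hassan 37, Ivan 29, Lena 43, Theo 4, Sofia 13, Kwame 21. Eliminate Theo.
Round 2: Hassan 41, Ivan 29, Lena 43, Sofia 13, Kwame 21. Eliminate Sofia.
Round 3: Hassan 54, Ivan 29, Lena 43, Kwame 21. Eliminate Kwame.
Round 4: Hassan 54, Ivan 50, Lena 43. Eliminate Lena.
Round 5: Hassan 60, Ivan 87. Ivan has a majority.

Ivan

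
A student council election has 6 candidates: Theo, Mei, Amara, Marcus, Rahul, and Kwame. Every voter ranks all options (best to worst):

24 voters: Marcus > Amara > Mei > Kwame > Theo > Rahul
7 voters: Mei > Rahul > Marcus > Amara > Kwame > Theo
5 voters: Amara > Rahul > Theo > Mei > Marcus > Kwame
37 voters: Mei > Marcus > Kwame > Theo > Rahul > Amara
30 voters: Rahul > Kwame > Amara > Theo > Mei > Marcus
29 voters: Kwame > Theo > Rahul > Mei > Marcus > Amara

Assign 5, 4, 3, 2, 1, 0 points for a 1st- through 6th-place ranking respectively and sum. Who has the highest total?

Kwame

Theo: 24·1 + 7·0 + 5·3 + 37·2 + 30·2 + 29·4 = 289
Mei: 24·3 + 7·5 + 5·2 + 37·5 + 30·1 + 29·2 = 390
Amara: 24·4 + 7·2 + 5·5 + 37·0 + 30·3 + 29·0 = 225
Marcus: 24·5 + 7·3 + 5·1 + 37·4 + 30·0 + 29·1 = 323
Rahul: 24·0 + 7·4 + 5·4 + 37·1 + 30·5 + 29·3 = 322
Kwame: 24·2 + 7·1 + 5·0 + 37·3 + 30·4 + 29·5 = 431
Kwame has the highest Borda score (431).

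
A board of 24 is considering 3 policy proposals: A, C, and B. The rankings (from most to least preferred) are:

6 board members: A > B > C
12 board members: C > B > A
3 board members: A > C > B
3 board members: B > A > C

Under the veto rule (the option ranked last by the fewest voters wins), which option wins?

Last-place votes: A 12, C 9, B 3.
B is ranked last by the fewest voters, so B wins.

B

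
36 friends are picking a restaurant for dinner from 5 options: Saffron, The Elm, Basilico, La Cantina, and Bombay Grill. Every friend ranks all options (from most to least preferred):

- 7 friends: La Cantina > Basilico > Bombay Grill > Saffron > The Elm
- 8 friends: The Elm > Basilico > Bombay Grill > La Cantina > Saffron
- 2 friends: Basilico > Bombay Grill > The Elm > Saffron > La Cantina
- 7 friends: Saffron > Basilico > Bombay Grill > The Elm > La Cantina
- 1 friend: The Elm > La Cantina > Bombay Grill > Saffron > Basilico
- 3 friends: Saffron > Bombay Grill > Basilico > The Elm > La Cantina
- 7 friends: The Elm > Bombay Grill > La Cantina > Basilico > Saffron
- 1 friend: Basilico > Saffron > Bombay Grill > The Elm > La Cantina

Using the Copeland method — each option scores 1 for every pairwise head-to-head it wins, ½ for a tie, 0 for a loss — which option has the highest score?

Basilico

Saffron: ties The Elm; loses to Basilico, La Cantina, and Bombay Grill → score 0.5.
The Elm: beats La Cantina; ties Saffron; loses to Basilico and Bombay Grill → score 1.5.
Basilico: beats Saffron, The Elm, La Cantina, and Bombay Grill → score 4.
La Cantina: beats Saffron; loses to The Elm, Basilico, and Bombay Grill → score 1.
Bombay Grill: beats Saffron, The Elm, and La Cantina; loses to Basilico → score 3.
Basilico has the best pairwise record.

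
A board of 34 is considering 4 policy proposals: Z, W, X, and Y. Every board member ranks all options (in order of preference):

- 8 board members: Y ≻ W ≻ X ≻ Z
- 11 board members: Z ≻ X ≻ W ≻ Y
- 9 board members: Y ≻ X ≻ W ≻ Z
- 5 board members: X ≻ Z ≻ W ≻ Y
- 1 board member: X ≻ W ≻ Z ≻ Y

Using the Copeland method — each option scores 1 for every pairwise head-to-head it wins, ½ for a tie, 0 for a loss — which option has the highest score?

Z: ties Y; loses to W and X → score 0.5.
W: beats Z; ties Y; loses to X → score 1.5.
X: beats Z and W; ties Y → score 2.5.
Y: ties Z, W, and X → score 1.5.
X has the best pairwise record.

X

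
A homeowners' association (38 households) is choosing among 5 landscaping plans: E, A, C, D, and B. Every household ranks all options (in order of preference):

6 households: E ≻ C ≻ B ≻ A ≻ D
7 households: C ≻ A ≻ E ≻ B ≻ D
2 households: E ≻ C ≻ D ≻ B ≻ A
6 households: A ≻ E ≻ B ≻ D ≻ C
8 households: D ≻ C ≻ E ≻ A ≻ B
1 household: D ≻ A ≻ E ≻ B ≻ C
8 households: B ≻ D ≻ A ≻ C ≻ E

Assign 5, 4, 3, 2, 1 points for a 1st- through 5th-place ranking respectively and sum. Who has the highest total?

C

E: 6·5 + 7·3 + 2·5 + 6·4 + 8·3 + 1·3 + 8·1 = 120
A: 6·2 + 7·4 + 2·1 + 6·5 + 8·2 + 1·4 + 8·3 = 116
C: 6·4 + 7·5 + 2·4 + 6·1 + 8·4 + 1·1 + 8·2 = 122
D: 6·1 + 7·1 + 2·3 + 6·2 + 8·5 + 1·5 + 8·4 = 108
B: 6·3 + 7·2 + 2·2 + 6·3 + 8·1 + 1·2 + 8·5 = 104
C has the highest Borda score (122).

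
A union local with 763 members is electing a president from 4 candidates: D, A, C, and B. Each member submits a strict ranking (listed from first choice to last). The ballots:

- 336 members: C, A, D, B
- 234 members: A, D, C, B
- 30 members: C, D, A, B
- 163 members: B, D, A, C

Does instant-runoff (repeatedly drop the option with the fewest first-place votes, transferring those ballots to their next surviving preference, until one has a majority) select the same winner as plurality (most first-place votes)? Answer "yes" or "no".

Instant-runoff — R1 D 0, A 234, C 366, B 163 (D out); R2 A 234, C 366, B 163 (B out); R3 A 397, C 366 (A winner). Winner: A.
Plurality — first-place votes: D 0, A 234, C 366, B 163. Winner: C.
The two methods disagree.

no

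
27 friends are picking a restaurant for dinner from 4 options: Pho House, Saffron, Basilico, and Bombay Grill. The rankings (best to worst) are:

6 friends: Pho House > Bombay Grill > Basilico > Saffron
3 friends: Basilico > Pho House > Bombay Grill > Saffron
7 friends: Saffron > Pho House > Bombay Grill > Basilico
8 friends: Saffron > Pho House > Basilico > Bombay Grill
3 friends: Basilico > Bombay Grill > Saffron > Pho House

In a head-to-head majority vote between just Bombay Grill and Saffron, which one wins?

Saffron

Voters preferring Bombay Grill to Saffron: 12; preferring Saffron to Bombay Grill: 15.
Saffron wins the head-to-head.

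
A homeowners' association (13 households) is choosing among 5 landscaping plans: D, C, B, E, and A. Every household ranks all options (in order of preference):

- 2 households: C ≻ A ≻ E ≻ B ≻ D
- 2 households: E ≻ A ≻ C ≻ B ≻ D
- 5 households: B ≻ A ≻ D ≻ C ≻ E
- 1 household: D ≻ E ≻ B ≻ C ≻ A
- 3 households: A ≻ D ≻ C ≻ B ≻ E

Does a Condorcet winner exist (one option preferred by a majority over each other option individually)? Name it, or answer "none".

A

A vs D: 12–1 for A.
A vs C: 10–3 for A.
A vs B: 7–6 for A.
A vs E: 10–3 for A.
A beats every other option head-to-head.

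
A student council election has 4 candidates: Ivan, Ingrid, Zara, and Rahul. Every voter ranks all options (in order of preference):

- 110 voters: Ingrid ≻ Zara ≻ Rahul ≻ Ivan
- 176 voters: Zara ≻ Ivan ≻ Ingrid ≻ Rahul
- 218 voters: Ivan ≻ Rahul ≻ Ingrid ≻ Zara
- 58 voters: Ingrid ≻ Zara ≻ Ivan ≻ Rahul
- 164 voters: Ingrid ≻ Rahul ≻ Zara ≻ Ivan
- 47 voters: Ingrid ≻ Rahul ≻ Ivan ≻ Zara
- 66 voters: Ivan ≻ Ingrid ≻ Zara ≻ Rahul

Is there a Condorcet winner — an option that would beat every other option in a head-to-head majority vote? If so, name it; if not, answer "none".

Checking pairwise contests:
Zara beats Ivan 508–331.
Ivan beats Ingrid 460–379.
Ingrid beats Zara 663–176.
Ivan beats Rahul 518–321.
Every option loses at least one head-to-head, so there is no Condorcet winner.

none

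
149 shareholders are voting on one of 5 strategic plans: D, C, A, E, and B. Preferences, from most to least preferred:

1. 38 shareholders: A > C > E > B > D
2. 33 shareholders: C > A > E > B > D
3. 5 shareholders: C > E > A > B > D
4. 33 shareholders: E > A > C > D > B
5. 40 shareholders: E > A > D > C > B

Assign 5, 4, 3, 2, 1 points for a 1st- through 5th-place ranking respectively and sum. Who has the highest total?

D: 38·1 + 33·1 + 5·1 + 33·2 + 40·3 = 262
C: 38·4 + 33·5 + 5·5 + 33·3 + 40·2 = 521
A: 38·5 + 33·4 + 5·3 + 33·4 + 40·4 = 629
E: 38·3 + 33·3 + 5·4 + 33·5 + 40·5 = 598
B: 38·2 + 33·2 + 5·2 + 33·1 + 40·1 = 225
A has the highest Borda score (629).

A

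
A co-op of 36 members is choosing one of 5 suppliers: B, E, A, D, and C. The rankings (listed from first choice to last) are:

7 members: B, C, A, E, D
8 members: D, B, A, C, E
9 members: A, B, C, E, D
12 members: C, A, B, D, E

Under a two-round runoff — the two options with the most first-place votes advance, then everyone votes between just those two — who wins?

C

Round 1 first-place votes: B 7, E 0, A 9, D 8, C 12.
C and A advance.
Runoff: C is preferred to A by 19 voters; A by 17.
C wins the runoff.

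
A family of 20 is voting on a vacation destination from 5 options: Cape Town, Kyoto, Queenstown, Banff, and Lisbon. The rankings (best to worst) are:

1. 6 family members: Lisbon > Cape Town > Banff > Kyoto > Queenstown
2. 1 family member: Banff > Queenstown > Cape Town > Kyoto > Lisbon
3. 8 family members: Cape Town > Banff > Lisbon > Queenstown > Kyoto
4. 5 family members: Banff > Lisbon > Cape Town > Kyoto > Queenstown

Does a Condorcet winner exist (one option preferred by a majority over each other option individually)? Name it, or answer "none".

Checking pairwise contests:
Lisbon beats Cape Town 11–9.
Cape Town beats Kyoto 20–0.
Cape Town beats Queenstown 19–1.
Cape Town beats Banff 14–6.
Banff beats Lisbon 14–6.
Every option loses at least one head-to-head, so there is no Condorcet winner.

none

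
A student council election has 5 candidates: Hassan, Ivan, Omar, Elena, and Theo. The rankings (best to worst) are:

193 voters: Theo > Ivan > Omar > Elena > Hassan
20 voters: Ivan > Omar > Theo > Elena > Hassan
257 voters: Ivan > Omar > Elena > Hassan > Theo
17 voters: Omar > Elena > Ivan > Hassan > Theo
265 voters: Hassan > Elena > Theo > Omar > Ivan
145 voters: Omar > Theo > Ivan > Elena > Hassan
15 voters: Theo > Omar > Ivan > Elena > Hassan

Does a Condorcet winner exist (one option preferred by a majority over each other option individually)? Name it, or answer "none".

Checking pairwise contests:
Ivan beats Hassan 647–265.
Theo beats Ivan 618–294.
Ivan beats Omar 470–442.
Ivan beats Elena 630–282.
Hassan beats Theo 539–373.
Every option loses at least one head-to-head, so there is no Condorcet winner.

none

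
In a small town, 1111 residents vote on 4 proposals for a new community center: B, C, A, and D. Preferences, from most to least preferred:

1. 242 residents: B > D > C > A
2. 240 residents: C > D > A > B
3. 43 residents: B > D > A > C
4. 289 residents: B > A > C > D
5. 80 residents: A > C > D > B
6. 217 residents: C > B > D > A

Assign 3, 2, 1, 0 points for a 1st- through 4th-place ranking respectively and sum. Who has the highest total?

B: 242·3 + 240·0 + 43·3 + 289·3 + 80·0 + 217·2 = 2156
C: 242·1 + 240·3 + 43·0 + 289·1 + 80·2 + 217·3 = 2062
A: 242·0 + 240·1 + 43·1 + 289·2 + 80·3 + 217·0 = 1101
D: 242·2 + 240·2 + 43·2 + 289·0 + 80·1 + 217·1 = 1347
B has the highest Borda score (2156).

B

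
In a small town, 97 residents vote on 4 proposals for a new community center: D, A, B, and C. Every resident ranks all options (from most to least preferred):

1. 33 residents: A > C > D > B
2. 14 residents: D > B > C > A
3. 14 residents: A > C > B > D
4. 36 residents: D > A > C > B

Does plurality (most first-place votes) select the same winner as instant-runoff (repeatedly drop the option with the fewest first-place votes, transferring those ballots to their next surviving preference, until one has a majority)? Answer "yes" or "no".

Plurality — first-place votes: D 50, A 47, B 0, C 0. Winner: D.
Instant-runoff — R1 D 50, A 47, B 0, C 0 (D winner). Winner: D.
The two methods agree.

yes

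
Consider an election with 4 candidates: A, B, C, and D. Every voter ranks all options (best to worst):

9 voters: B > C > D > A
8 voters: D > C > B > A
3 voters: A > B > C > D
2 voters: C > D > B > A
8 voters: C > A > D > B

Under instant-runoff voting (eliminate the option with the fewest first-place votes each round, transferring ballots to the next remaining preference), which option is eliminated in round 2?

D

Round 1: A 3, B 9, C 10, D 8. Eliminate A.
Round 2: B 12, C 10, D 8. Eliminate D.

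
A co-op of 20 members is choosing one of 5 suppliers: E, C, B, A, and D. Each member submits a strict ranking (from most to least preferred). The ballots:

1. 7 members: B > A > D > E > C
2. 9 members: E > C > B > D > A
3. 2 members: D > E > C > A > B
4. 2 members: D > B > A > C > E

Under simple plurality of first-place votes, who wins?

E

First-place votes: E 9, C 0, B 7, A 0, D 4.
E has the most first-place votes.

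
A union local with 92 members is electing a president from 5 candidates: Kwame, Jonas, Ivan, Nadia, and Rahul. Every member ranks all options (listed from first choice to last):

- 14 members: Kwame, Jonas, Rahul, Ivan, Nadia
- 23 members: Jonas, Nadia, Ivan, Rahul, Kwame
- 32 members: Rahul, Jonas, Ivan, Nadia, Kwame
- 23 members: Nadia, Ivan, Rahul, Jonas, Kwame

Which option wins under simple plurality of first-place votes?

First-place votes: Kwame 14, Jonas 23, Ivan 0, Nadia 23, Rahul 32.
Rahul has the most first-place votes.

Rahul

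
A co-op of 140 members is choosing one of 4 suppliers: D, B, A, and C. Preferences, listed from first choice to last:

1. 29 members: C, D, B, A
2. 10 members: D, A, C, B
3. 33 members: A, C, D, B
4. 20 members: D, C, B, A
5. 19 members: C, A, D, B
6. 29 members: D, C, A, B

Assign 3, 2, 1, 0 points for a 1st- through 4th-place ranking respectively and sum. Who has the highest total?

D: 29·2 + 10·3 + 33·1 + 20·3 + 19·1 + 29·3 = 287
B: 29·1 + 10·0 + 33·0 + 20·1 + 19·0 + 29·0 = 49
A: 29·0 + 10·2 + 33·3 + 20·0 + 19·2 + 29·1 = 186
C: 29·3 + 10·1 + 33·2 + 20·2 + 19·3 + 29·2 = 318
C has the highest Borda score (318).

C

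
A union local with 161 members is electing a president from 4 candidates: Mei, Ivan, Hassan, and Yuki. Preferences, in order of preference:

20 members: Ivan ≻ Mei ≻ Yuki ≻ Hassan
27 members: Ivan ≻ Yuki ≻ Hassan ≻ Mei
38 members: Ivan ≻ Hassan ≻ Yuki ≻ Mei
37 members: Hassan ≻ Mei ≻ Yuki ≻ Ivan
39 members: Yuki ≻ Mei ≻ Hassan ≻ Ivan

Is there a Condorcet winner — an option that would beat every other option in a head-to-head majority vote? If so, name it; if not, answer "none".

Ivan vs Mei: 85–76 for Ivan.
Ivan vs Hassan: 85–76 for Ivan.
Ivan vs Yuki: 85–76 for Ivan.
Ivan beats every other option head-to-head.

Ivan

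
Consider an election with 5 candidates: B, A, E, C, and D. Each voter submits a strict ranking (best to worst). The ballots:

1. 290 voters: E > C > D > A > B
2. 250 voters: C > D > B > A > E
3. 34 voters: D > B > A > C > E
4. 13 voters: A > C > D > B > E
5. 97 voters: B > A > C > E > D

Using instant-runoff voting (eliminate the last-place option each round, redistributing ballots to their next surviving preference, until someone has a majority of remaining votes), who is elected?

Round 1: B 97, A 13, E 290, C 250, D 34. Eliminate A.
Round 2: B 97, E 290, C 263, D 34. Eliminate D.
Round 3: B 131, E 290, C 263. Eliminate B.
Round 4: E 290, C 394. C has a majority.

C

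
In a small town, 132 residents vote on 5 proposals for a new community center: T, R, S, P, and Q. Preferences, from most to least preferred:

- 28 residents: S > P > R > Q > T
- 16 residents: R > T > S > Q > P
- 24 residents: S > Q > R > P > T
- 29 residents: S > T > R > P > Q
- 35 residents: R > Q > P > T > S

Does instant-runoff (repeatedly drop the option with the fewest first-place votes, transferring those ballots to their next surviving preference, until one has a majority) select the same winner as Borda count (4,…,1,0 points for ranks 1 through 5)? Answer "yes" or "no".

Instant-runoff — R1 T 0, R 51, S 81, P 0, Q 0 (S winner). Winner: S.
Borda — scores: T 170, R 366, S 356, P 207, Q 221. Winner: R.
The two methods disagree.

no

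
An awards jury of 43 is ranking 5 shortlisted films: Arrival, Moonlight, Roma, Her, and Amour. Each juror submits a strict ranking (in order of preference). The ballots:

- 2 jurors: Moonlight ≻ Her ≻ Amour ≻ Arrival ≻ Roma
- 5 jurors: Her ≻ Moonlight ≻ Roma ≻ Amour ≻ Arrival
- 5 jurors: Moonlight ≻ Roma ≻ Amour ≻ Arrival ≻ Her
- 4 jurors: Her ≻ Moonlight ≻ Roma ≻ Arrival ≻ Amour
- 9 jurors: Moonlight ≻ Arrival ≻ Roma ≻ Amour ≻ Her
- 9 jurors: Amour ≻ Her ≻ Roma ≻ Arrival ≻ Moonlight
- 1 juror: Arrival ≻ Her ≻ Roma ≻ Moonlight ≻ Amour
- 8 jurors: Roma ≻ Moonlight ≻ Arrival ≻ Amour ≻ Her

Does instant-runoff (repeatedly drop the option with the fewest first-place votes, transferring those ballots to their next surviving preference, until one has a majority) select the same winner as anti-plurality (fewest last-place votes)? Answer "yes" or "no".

Instant-runoff — R1 Arrival 1, Moonlight 16, Roma 8, Her 9, Amour 9 (Arrival out); R2 Moonlight 16, Roma 8, Her 10, Amour 9 (Roma out); R3 Moonlight 24, Her 10, Amour 9 (Moonlight winner). Winner: Moonlight.
Anti-plurality — last-place votes: Arrival 5, Moonlight 9, Roma 2, Her 22, Amour 5. Winner: Roma.
The two methods disagree.

no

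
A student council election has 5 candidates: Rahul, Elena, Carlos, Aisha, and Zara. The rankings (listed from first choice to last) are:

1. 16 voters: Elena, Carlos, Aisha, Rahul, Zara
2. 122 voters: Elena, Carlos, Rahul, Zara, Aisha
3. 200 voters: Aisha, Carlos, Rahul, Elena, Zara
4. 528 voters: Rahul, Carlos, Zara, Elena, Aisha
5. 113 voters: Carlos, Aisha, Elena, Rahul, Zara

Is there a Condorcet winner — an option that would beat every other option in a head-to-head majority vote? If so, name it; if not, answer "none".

Rahul

Rahul vs Elena: 728–251 for Rahul.
Rahul vs Carlos: 528–451 for Rahul.
Rahul vs Aisha: 650–329 for Rahul.
Rahul vs Zara: 979–0 for Rahul.
Rahul beats every other option head-to-head.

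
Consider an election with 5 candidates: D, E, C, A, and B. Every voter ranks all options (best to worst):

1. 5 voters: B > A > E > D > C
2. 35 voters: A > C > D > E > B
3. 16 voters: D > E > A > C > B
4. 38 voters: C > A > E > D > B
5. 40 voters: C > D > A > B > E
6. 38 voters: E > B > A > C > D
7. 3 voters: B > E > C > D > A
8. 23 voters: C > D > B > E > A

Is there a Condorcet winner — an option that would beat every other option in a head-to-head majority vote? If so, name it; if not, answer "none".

C

C vs D: 177–21 for C.
C vs E: 136–62 for C.
C vs A: 104–94 for C.
C vs B: 152–46 for C.
C beats every other option head-to-head.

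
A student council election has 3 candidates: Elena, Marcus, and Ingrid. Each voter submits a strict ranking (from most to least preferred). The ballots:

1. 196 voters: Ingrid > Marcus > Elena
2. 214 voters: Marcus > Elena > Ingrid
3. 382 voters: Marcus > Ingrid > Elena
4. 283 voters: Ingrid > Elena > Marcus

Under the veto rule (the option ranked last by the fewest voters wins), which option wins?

Last-place votes: Elena 578, Marcus 283, Ingrid 214.
Ingrid is ranked last by the fewest voters, so Ingrid wins.

Ingrid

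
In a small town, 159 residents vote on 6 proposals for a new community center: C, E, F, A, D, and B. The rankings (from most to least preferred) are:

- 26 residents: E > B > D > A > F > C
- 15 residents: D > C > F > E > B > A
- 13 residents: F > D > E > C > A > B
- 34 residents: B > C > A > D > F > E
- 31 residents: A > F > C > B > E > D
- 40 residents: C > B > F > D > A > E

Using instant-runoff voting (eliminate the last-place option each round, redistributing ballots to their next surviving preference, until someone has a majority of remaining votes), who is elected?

C

Round 1: C 40, E 26, F 13, A 31, D 15, B 34. Eliminate F.
Round 2: C 40, E 26, A 31, D 28, B 34. Eliminate E.
Round 3: C 40, A 31, D 28, B 60. Eliminate D.
Round 4: C 68, A 31, B 60. Eliminate A.
Round 5: C 99, B 60. C has a majority.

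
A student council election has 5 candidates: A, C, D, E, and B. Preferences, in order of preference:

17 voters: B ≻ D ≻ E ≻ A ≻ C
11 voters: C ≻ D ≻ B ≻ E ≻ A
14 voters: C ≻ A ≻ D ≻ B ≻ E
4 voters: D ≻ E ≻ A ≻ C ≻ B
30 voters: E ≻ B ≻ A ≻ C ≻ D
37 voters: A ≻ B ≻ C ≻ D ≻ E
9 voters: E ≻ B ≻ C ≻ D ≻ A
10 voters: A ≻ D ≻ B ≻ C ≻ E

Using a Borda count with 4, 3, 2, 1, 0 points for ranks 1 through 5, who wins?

A: 17·1 + 11·0 + 14·3 + 4·2 + 30·2 + 37·4 + 9·0 + 10·4 = 315
C: 17·0 + 11·4 + 14·4 + 4·1 + 30·1 + 37·2 + 9·2 + 10·1 = 236
D: 17·3 + 11·3 + 14·2 + 4·4 + 30·0 + 37·1 + 9·1 + 10·3 = 204
E: 17·2 + 11·1 + 14·0 + 4·3 + 30·4 + 37·0 + 9·4 + 10·0 = 213
B: 17·4 + 11·2 + 14·1 + 4·0 + 30·3 + 37·3 + 9·3 + 10·2 = 352
B has the highest Borda score (352).

B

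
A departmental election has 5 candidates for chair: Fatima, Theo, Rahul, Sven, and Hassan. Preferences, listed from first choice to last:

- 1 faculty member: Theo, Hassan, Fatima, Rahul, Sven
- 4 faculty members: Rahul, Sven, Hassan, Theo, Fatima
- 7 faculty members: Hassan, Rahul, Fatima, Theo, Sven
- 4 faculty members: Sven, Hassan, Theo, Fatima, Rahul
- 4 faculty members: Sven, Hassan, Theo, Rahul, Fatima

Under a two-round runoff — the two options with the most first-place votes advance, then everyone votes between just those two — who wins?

Round 1 first-place votes: Fatima 0, Theo 1, Rahul 4, Sven 8, Hassan 7.
Sven and Hassan advance.
Runoff: Sven is preferred to Hassan by 12 voters; Hassan by 8.
Sven wins the runoff.

Sven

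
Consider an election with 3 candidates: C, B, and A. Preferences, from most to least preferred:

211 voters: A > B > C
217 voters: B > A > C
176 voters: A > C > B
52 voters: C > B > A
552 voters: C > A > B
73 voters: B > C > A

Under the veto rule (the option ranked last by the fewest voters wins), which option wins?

A

Last-place votes: C 428, B 728, A 125.
A is ranked last by the fewest voters, so A wins.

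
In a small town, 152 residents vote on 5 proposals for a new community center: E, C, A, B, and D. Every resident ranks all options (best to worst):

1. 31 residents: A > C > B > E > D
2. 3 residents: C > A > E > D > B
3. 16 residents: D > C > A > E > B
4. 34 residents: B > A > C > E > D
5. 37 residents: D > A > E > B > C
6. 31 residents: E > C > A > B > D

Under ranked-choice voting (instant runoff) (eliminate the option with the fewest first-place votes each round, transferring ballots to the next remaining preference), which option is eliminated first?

C

Round 1: E 31, C 3, A 31, B 34, D 53. Eliminate C.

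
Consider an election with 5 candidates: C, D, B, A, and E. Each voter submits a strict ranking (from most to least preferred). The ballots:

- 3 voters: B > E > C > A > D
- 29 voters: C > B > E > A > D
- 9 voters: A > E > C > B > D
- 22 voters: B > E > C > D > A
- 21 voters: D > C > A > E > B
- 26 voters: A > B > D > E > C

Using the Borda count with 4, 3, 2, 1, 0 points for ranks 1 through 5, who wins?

C: 3·2 + 29·4 + 9·2 + 22·2 + 21·3 + 26·0 = 247
D: 3·0 + 29·0 + 9·0 + 22·1 + 21·4 + 26·2 = 158
B: 3·4 + 29·3 + 9·1 + 22·4 + 21·0 + 26·3 = 274
A: 3·1 + 29·1 + 9·4 + 22·0 + 21·2 + 26·4 = 214
E: 3·3 + 29·2 + 9·3 + 22·3 + 21·1 + 26·1 = 207
B has the highest Borda score (274).

B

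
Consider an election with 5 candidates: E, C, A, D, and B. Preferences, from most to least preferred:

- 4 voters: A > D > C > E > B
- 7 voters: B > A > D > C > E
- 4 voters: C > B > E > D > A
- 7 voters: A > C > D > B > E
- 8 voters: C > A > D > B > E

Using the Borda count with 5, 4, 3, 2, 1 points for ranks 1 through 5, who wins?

E: 4·2 + 7·1 + 4·3 + 7·1 + 8·1 = 42
C: 4·3 + 7·2 + 4·5 + 7·4 + 8·5 = 114
A: 4·5 + 7·4 + 4·1 + 7·5 + 8·4 = 119
D: 4·4 + 7·3 + 4·2 + 7·3 + 8·3 = 90
B: 4·1 + 7·5 + 4·4 + 7·2 + 8·2 = 85
A has the highest Borda score (119).

A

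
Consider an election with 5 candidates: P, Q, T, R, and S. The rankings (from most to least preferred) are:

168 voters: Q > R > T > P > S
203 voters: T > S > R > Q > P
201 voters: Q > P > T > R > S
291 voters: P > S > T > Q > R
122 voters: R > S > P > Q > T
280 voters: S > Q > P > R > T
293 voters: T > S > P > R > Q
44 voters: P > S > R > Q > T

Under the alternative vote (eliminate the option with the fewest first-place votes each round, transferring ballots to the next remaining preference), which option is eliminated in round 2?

P

Round 1: P 335, Q 369, T 496, R 122, S 280. Eliminate R.
Round 2: P 335, Q 369, T 496, S 402. Eliminate P.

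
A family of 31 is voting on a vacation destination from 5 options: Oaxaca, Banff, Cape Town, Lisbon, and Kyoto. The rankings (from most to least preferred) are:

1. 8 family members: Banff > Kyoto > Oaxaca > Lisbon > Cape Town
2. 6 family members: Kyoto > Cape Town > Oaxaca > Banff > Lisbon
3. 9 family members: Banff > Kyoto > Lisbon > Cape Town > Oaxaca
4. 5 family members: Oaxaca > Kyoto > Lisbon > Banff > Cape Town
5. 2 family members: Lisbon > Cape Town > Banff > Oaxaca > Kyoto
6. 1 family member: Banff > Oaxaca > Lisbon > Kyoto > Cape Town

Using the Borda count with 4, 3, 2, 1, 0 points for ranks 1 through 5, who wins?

Kyoto

Oaxaca: 8·2 + 6·2 + 9·0 + 5·4 + 2·1 + 1·3 = 53
Banff: 8·4 + 6·1 + 9·4 + 5·1 + 2·2 + 1·4 = 87
Cape Town: 8·0 + 6·3 + 9·1 + 5·0 + 2·3 + 1·0 = 33
Lisbon: 8·1 + 6·0 + 9·2 + 5·2 + 2·4 + 1·2 = 46
Kyoto: 8·3 + 6·4 + 9·3 + 5·3 + 2·0 + 1·1 = 91
Kyoto has the highest Borda score (91).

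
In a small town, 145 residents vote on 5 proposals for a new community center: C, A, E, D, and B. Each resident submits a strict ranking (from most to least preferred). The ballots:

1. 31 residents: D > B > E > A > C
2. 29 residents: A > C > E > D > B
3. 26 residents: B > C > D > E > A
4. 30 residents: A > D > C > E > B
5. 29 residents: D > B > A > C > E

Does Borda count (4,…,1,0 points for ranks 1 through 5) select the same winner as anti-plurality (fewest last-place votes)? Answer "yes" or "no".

Borda — scores: C 254, A 325, E 176, D 411, B 284. Winner: D.
Anti-plurality — last-place votes: C 31, A 26, E 29, D 0, B 59. Winner: D.
The two methods agree.

yes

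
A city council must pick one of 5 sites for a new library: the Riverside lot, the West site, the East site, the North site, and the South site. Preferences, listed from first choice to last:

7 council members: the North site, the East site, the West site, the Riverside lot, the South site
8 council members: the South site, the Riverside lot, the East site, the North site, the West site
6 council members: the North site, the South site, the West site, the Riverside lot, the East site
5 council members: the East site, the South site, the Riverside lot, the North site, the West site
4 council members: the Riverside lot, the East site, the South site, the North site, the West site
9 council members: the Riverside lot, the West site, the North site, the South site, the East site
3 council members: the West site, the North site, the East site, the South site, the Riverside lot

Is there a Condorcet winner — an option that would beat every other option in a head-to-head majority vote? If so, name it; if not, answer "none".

Checking pairwise contests:
the South site beats the Riverside lot 22–20.
the Riverside lot beats the West site 26–16.
the Riverside lot beats the East site 27–15.
the Riverside lot beats the North site 26–16.
the North site beats the South site 25–17.
Every option loses at least one head-to-head, so there is no Condorcet winner.

none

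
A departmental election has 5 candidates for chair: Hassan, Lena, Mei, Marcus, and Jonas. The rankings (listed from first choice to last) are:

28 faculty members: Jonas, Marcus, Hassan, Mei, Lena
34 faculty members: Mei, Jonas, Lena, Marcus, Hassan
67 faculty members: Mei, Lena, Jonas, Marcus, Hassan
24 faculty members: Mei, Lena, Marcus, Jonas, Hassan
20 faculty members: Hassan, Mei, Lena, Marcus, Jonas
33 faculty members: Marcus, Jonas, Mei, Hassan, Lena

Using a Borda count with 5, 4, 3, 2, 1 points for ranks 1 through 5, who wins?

Hassan: 28·3 + 34·1 + 67·1 + 24·1 + 20·5 + 33·2 = 375
Lena: 28·1 + 34·3 + 67·4 + 24·4 + 20·3 + 33·1 = 587
Mei: 28·2 + 34·5 + 67·5 + 24·5 + 20·4 + 33·3 = 860
Marcus: 28·4 + 34·2 + 67·2 + 24·3 + 20·2 + 33·5 = 591
Jonas: 28·5 + 34·4 + 67·3 + 24·2 + 20·1 + 33·4 = 677
Mei has the highest Borda score (860).

Mei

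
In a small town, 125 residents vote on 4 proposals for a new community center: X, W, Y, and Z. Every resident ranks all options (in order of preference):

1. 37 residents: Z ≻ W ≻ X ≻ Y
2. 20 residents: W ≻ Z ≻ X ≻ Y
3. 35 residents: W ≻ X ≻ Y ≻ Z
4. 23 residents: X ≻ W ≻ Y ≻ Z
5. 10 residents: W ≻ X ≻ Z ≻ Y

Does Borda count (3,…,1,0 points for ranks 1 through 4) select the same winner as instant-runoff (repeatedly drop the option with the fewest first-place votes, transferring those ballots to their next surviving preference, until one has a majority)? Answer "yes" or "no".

Borda — scores: X 216, W 315, Y 58, Z 161. Winner: W.
Instant-runoff — R1 X 23, W 65, Y 0, Z 37 (W winner). Winner: W.
The two methods agree.

yes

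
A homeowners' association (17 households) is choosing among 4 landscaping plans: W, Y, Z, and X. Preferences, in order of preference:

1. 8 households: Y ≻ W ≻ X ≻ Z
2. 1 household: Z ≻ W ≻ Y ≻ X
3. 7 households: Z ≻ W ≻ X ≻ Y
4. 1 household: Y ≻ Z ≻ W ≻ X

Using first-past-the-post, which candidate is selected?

Y

First-place votes: W 0, Y 9, Z 8, X 0.
Y has the most first-place votes.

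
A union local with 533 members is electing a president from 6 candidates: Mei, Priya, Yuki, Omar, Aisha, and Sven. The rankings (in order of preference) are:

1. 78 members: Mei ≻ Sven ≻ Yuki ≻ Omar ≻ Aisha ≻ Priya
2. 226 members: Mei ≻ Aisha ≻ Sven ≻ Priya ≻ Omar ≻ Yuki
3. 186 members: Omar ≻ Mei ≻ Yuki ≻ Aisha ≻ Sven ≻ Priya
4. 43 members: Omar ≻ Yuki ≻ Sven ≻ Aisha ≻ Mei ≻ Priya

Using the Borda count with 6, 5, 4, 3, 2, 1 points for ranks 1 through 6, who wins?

Mei: 78·6 + 226·6 + 186·5 + 43·2 = 2840
Priya: 78·1 + 226·3 + 186·1 + 43·1 = 985
Yuki: 78·4 + 226·1 + 186·4 + 43·5 = 1497
Omar: 78·3 + 226·2 + 186·6 + 43·6 = 2060
Aisha: 78·2 + 226·5 + 186·3 + 43·3 = 1973
Sven: 78·5 + 226·4 + 186·2 + 43·4 = 1838
Mei has the highest Borda score (2840).

Mei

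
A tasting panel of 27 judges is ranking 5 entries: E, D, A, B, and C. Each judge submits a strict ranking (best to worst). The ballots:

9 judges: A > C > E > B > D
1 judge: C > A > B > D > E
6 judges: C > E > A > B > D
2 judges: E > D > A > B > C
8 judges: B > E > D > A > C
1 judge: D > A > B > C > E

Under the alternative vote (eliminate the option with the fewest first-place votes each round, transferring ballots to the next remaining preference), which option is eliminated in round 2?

E

Round 1: E 2, D 1, A 9, B 8, C 7. Eliminate D.
Round 2: E 2, A 10, B 8, C 7. Eliminate E.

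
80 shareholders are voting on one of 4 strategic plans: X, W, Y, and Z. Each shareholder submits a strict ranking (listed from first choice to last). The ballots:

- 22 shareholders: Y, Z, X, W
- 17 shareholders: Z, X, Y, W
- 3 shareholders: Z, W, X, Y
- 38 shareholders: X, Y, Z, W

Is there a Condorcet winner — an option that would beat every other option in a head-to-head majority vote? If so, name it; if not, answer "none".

none

Checking pairwise contests:
Z beats X 42–38.
X beats W 77–3.
X beats Y 58–22.
Y beats Z 60–20.
Every option loses at least one head-to-head, so there is no Condorcet winner.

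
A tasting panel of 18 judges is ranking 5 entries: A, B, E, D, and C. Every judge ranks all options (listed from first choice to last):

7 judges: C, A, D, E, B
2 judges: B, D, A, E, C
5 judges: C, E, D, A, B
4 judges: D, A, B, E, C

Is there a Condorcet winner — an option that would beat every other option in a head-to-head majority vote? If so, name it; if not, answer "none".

C

C vs A: 12–6 for C.
C vs B: 12–6 for C.
C vs E: 12–6 for C.
C vs D: 12–6 for C.
C beats every other option head-to-head.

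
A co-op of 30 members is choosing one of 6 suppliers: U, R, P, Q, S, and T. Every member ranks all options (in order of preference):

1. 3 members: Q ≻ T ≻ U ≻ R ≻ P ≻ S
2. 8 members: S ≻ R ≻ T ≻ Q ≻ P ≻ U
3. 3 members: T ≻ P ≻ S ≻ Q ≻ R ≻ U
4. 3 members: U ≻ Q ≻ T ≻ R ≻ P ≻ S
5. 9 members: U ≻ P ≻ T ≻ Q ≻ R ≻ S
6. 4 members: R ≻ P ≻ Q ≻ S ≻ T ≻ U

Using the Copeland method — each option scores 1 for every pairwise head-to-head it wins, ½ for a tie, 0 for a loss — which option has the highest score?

U: ties R, P, and S; loses to Q and T → score 1.5.
R: beats P and S; ties U; loses to Q and T → score 2.5.
P: beats Q and S; ties U; loses to R and T → score 2.5.
Q: beats U, R, and S; loses to P and T → score 3.
S: ties U; loses to R, P, Q, and T → score 0.5.
T: beats U, R, P, Q, and S → score 5.
T has the best pairwise record.

T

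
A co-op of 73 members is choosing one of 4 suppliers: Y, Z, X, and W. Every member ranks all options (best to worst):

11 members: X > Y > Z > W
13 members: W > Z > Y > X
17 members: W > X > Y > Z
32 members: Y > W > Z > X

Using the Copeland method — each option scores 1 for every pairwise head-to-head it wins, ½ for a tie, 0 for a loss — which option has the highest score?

Y

Y: beats Z, X, and W → score 3.
Z: beats X; loses to Y and W → score 1.
X: loses to Y, Z, and W → score 0.
W: beats Z and X; loses to Y → score 2.
Y has the best pairwise record.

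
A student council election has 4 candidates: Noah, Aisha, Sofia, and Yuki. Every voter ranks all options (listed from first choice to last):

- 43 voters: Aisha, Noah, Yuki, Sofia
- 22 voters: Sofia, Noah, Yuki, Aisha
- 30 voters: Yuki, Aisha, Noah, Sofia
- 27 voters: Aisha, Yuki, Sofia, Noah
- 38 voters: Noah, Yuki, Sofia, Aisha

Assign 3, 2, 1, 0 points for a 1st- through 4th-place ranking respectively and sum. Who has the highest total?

Noah: 43·2 + 22·2 + 30·1 + 27·0 + 38·3 = 274
Aisha: 43·3 + 22·0 + 30·2 + 27·3 + 38·0 = 270
Sofia: 43·0 + 22·3 + 30·0 + 27·1 + 38·1 = 131
Yuki: 43·1 + 22·1 + 30·3 + 27·2 + 38·2 = 285
Yuki has the highest Borda score (285).

Yuki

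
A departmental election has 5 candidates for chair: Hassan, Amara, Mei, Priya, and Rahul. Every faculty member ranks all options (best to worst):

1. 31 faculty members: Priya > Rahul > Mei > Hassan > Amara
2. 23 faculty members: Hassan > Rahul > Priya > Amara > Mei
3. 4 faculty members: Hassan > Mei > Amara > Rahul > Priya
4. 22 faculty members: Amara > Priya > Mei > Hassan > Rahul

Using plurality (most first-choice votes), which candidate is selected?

First-place votes: Hassan 27, Amara 22, Mei 0, Priya 31, Rahul 0.
Priya has the most first-place votes.

Priya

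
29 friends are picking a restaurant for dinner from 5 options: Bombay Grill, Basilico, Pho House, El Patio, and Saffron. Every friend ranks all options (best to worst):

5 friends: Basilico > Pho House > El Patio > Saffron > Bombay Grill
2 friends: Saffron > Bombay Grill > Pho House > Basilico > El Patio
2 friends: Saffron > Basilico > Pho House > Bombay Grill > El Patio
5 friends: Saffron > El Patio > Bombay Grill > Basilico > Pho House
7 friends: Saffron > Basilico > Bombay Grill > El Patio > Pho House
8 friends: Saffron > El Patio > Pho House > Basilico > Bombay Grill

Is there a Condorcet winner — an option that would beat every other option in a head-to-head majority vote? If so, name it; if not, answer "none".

Saffron

Saffron vs Bombay Grill: 29–0 for Saffron.
Saffron vs Basilico: 24–5 for Saffron.
Saffron vs Pho House: 24–5 for Saffron.
Saffron vs El Patio: 24–5 for Saffron.
Saffron beats every other option head-to-head.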